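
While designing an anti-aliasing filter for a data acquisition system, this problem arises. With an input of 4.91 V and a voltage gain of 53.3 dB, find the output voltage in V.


Output voltage from dB gain:
V_out = V_in * 10^(gain_dB / 20)
      = 4.91 * 10^(53.3 / 20)
      = 4.91 * 462.381021
      = 2270.2908 V

2270.2908 V


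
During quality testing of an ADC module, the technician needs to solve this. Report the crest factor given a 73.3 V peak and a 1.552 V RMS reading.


Crest factor is the ratio of peak to RMS:
CF = V_peak / V_rms
   = 73.3 / 1.552
   = 47.2294

47.2294


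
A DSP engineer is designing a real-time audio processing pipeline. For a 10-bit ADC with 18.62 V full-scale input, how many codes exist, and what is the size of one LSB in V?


Step 1 — number of quantization levels:
L = 2^N = 2^10 = 1024

Step 2 — LSB step size:
delta = Vfs / L
      = 18.62 / 1024
      = 0.01818359 V

Levels = 1024; step size = 0.01818359 V


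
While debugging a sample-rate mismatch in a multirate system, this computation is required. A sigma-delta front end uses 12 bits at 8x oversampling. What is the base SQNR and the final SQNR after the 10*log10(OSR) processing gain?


Step 1 — baseline SQNR at Nyquist:
SQNR_base = 6.02*N + 1.76
          = 6.02*12 + 1.76
          = 74.0 dB

Step 2 — oversampling processing gain:
G = 10*log10(OSR) = 10*log10(8) = 9.03 dB

Step 3 — total:
SQNR_total = 74.0 + 9.03 = 83.03 dB

Base SQNR = 74.0 dB; oversampled SQNR = 83.03 dB


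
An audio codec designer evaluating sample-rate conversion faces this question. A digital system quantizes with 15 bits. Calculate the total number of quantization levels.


Number of quantization levels = 2^N
= 2^15
= 32768

32768


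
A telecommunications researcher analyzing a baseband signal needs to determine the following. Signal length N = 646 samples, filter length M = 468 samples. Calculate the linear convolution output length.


Linear convolution output length:
L = N + M - 1
  = 646 + 468 - 1
  = 1113 samples

1113


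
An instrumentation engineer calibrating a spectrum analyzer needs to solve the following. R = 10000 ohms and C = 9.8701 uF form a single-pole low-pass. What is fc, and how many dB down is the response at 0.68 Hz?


Step 1 — cutoff frequency:
fc = 1 / (2*pi*R*C)
C = 9.8701 uF = 9.8701e-06 F
fc = 1 / (2*pi*10000*9.8701e-06)
   = 1.6125 Hz

Step 2 — magnitude at f = 0.68 Hz:
|H(f)| = 1 / sqrt(1 + (f/fc)^2)
f/fc = 0.68 / 1.6125 = 0.421705
|H| = 1 / sqrt(1 + 0.177835) = 0.9214203
|H|_dB = 20*log10(0.9214203) = -0.71 dB

fc = 1.6125 Hz; |H(0.68 Hz)| = -0.71 dB


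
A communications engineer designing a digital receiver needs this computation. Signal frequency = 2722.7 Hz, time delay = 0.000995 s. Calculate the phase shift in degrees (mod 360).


Phase shift from frequency and time delay:
phi = 360 * f * t_delay
    = 360 * 2722.7 * 0.000995
    = 975.27 degrees
    mod 360 = 255.27 degrees

255.27 degrees


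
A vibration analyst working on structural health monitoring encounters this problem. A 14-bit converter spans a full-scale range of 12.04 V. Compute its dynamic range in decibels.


Dynamic range from full-scale to LSB:
V_min = V_max / 2^bits = 12.04 / 2^14
DR = 20 * log10(V_max / V_min)
   = 20 * log10(2^14)
   = 20 * 14 * log10(2)
   = 84.29 dB

84.29 dB


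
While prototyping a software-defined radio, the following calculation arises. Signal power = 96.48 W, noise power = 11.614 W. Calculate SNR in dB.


SNR in decibels:
SNR = 10 * log10(Ps / Pn)
    = 10 * log10(96.48 / 11.614)
    = 10 * log10(8.3072)
    = 10 * 0.9195
    = 9.19 dB

9.19 dB


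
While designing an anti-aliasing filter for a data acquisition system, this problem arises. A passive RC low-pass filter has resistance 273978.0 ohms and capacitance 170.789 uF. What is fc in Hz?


Cutoff frequency of a first-order RC filter:
fc = 1 / (2 * pi * R * C)
C = 170.789 uF = 0.000170789 F
fc = 1 / (2 * pi * 273978.0 * 0.000170789)
   = 1 / 294.00550013066
   = 0.003401 Hz

0.003401 Hz


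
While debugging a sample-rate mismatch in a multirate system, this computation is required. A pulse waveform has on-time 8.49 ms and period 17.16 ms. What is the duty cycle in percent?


Duty cycle as a percentage:
DC = (t_on / T) * 100
   = (8.49 / 17.16) * 100
   = 0.494755 * 100
   = 49.48 %

49.48 %


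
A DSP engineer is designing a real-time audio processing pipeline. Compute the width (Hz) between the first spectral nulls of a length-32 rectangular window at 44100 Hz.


Main lobe width for a rectangular window:
Width = 2 * fs / N
      = 2 * 44100 / 32
      = 88200 / 32
      = 2756.25 Hz

2756.25 Hz


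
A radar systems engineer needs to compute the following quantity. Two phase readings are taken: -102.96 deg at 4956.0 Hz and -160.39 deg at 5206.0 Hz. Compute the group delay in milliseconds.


Group delay from phase difference:
tau = -d(phi)/d(omega)
d(phi) = -57.43 deg = -1.002343 rad
d(omega) = 2*pi*(5206.0 - 4956.0) = 1570.7963 rad/s
tau = -(-1.002343) / 1570.7963
    = 0.6381 ms

0.6381 ms


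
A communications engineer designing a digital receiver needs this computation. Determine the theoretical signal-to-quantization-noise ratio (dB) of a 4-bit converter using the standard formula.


Theoretical SNR for a full-scale sinusoid:
SNR = 6.02 * N + 1.76
    = 6.02 * 4 + 1.76
    = 24.08 + 1.76
    = 25.84 dB

25.84 dB


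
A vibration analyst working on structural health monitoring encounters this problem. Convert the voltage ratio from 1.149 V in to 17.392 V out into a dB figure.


Voltage gain in dB:
G = 20 * log10(Vout / Vin)
  = 20 * log10(17.392 / 1.149)
  = 20 * log10(15.136641)
  = 20 * 1.180029
  = 23.6 dB

23.6 dB


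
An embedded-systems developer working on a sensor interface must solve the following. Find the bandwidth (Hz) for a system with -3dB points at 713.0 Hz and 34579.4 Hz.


Bandwidth is the difference of -3dB frequencies:
BW = f_high - f_low
   = 34579.4 - 713.0
   = 33866.4 Hz

33866.4 Hz


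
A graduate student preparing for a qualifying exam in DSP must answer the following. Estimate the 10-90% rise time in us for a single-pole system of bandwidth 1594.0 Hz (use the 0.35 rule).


Rise time from bandwidth relationship:
tr = 0.35 / BW
   = 0.35 / 1594.0
   = 0.0002195734003 s
   = 219.5734 us

219.5734 us


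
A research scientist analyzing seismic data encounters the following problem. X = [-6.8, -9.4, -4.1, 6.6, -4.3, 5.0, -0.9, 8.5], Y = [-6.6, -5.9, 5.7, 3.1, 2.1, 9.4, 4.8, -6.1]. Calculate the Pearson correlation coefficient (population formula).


Pearson correlation coefficient (population):
r = cov(X,Y) / (std(X) * std(Y))
Mean X = -0.675, Mean Y = 0.8125
Cov(X,Y) = 10.452188
Std(X) = 6.203578, Std(Y) = 5.790172
r = 0.291

0.291


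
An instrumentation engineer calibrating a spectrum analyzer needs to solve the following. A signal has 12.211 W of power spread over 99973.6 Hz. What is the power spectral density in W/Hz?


Power spectral density:
PSD = P / BW
    = 12.211 / 99973.6
    = 0.00012214 W/Hz

0.00012214 W/Hz


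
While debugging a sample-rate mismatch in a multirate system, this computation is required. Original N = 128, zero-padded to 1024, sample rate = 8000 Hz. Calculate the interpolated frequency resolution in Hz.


Frequency resolution after zero-padding:
N_padded = 128 * 8 = 1024
df = fs / N_padded
   = 8000 / 1024
   = 7.8125 Hz

7.8125 Hz


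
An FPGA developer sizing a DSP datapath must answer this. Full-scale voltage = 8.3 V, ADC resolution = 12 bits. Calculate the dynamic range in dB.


Dynamic range from full-scale to LSB:
V_min = V_max / 2^bits = 8.3 / 2^12
DR = 20 * log10(V_max / V_min)
   = 20 * log10(2^12)
   = 20 * 12 * log10(2)
   = 72.25 dB

72.25 dB


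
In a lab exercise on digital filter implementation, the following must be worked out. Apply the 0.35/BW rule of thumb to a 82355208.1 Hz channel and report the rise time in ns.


Rise time from bandwidth relationship:
tr = 0.35 / BW
   = 0.35 / 82355208.1
   = 4.249883014e-09 s
   = 4.2499 ns

4.2499 ns


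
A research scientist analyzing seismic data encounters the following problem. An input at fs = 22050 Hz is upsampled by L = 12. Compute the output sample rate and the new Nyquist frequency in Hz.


Step 1 — output sample rate after interpolation by L:
fs_out = L * fs_in = 12 * 22050 = 264600 Hz

Step 2 — Nyquist frequency of the output stream:
f_Nyq = fs_out / 2 = 264600 / 2 = 132300.0 Hz

fs_out = 264600 Hz; f_Nyquist = 132300.0 Hz


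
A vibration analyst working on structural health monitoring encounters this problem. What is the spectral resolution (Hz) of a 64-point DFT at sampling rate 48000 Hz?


DFT frequency resolution:
df = fs / N
   = 48000 / 64
   = 750.0 Hz

750.0 Hz


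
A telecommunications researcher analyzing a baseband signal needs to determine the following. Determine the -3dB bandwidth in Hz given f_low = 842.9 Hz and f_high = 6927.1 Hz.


Bandwidth is the difference of -3dB frequencies:
BW = f_high - f_low
   = 6927.1 - 842.9
   = 6084.2 Hz

6084.2 Hz


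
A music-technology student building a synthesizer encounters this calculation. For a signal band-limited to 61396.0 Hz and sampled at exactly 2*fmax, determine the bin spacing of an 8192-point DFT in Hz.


Step 1 — Nyquist sampling rate:
fs = 2 * fmax = 2 * 61396.0 = 122792.0 Hz

Step 2 — DFT bin spacing:
df = fs / N = 122792.0 / 8192 = 14.9893 Hz

14.9893 Hz


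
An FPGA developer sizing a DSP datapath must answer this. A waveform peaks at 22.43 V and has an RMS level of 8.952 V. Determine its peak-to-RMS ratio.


Crest factor is the ratio of peak to RMS:
CF = V_peak / V_rms
   = 22.43 / 8.952
   = 2.5056

2.5056


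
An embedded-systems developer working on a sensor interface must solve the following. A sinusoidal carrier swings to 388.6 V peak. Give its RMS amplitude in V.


RMS voltage for a sinusoidal waveform:
V_rms = V_peak / sqrt(2)
      = 388.6 / 1.414214
      = 274.782 V

274.782 V


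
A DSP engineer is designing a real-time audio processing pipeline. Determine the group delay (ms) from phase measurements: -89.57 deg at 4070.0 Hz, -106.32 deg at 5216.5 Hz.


Group delay from phase difference:
tau = -d(phi)/d(omega)
d(phi) = -16.75 deg = -0.292343 rad
d(omega) = 2*pi*(5216.5 - 4070.0) = 7203.672 rad/s
tau = -(-0.292343) / 7203.672
    = 0.0406 ms

0.0406 ms


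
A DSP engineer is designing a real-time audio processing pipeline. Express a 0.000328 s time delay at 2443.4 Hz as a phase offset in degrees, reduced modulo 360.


Phase shift from frequency and time delay:
phi = 360 * f * t_delay
    = 360 * 2443.4 * 0.000328
    = 288.52 degrees
    mod 360 = 288.52 degrees

288.52 degrees


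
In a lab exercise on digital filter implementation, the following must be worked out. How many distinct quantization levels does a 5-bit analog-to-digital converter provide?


Number of quantization levels = 2^N
= 2^5
= 32

32


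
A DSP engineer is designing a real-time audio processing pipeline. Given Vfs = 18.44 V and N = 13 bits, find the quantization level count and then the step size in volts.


Step 1 — number of quantization levels:
L = 2^N = 2^13 = 8192

Step 2 — LSB step size:
delta = Vfs / L
      = 18.44 / 8192
      = 0.00225098 V

Levels = 8192; step size = 0.00225098 V


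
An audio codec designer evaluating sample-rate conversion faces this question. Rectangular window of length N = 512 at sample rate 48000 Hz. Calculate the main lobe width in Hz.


Main lobe width for a rectangular window:
Width = 2 * fs / N
      = 2 * 48000 / 512
      = 96000 / 512
      = 187.5 Hz

187.5 Hz


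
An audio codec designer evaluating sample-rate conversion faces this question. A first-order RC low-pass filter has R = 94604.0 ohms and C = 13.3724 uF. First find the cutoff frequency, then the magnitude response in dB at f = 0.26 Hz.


Step 1 — cutoff frequency:
fc = 1 / (2*pi*R*C)
C = 13.3724 uF = 1.33724e-05 F
fc = 1 / (2*pi*94604.0*1.33724e-05)
   = 0.125806 Hz

Step 2 — magnitude at f = 0.26 Hz:
|H(f)| = 1 / sqrt(1 + (f/fc)^2)
f/fc = 0.26 / 0.125806 = 2.066674
|H| = 1 / sqrt(1 + 4.271141) = 0.4355597
|H|_dB = 20*log10(0.4355597) = -7.22 dB

fc = 0.125806 Hz; |H(0.26 Hz)| = -7.22 dB


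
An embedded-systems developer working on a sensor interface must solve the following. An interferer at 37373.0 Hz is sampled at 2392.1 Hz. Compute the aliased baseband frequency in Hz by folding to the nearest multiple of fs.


Compute the nearest integer multiple of fs to the signal:
n = round(37373.0 / 2392.1) = 16
f_alias = |37373.0 - 16 * 2392.1|
        = |37373.0 - 38273.6|
        = 900.6 Hz

900.6


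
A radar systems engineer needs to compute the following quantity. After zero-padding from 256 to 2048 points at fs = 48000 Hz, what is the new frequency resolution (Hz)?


Frequency resolution after zero-padding:
N_padded = 256 * 8 = 2048
df = fs / N_padded
   = 48000 / 2048
   = 23.4375 Hz

23.4375 Hz


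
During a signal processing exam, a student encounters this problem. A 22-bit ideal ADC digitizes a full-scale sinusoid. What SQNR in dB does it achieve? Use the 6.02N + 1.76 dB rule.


Theoretical SNR for a full-scale sinusoid:
SNR = 6.02 * N + 1.76
    = 6.02 * 22 + 1.76
    = 132.44 + 1.76
    = 134.2 dB

134.2 dB


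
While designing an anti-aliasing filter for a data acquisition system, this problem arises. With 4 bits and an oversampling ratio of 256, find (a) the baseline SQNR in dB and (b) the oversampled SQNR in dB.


Step 1 — baseline SQNR at Nyquist:
SQNR_base = 6.02*N + 1.76
          = 6.02*4 + 1.76
          = 25.84 dB

Step 2 — oversampling processing gain:
G = 10*log10(OSR) = 10*log10(256) = 24.08 dB

Step 3 — total:
SQNR_total = 25.84 + 24.08 = 49.92 dB

Base SQNR = 25.84 dB; oversampled SQNR = 49.92 dB


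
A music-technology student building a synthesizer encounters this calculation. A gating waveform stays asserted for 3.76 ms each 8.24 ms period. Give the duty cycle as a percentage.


Duty cycle as a percentage:
DC = (t_on / T) * 100
   = (3.76 / 8.24) * 100
   = 0.456311 * 100
   = 45.63 %

45.63 %


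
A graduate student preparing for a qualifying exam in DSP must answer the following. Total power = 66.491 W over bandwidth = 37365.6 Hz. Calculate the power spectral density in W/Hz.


Power spectral density:
PSD = P / BW
    = 66.491 / 37365.6
    = 0.00177947 W/Hz

0.00177947 W/Hz


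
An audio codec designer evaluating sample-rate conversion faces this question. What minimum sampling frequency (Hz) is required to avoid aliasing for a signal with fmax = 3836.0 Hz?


The Nyquist rate is twice the maximum frequency component.
fs_min = 2 * fmax
      = 2 * 3836.0
      = 7672.0 Hz

7672.0


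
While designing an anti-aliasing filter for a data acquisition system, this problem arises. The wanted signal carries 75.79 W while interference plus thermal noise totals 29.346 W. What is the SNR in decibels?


SNR in decibels:
SNR = 10 * log10(Ps / Pn)
    = 10 * log10(75.79 / 29.346)
    = 10 * log10(2.5826)
    = 10 * 0.4121
    = 4.12 dB

4.12 dB


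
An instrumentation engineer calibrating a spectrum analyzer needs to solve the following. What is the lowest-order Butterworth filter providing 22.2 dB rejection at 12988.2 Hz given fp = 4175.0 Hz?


Butterworth filter order formula:
n = log10(10^(A/10) - 1) / (2 * log10(f_stop/f_pass))
10^(22.2/10) - 1 = 164.9587
f_stop/f_pass = 12988.2 / 4175.0 = 3.1109
n = 2.2493 -> ceil = 3

3


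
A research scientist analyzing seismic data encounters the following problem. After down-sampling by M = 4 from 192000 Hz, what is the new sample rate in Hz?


Decimation reduces the sample rate:
fs_out = fs_in / M
       = 192000 / 4
       = 48000.0 Hz

48000.0 Hz


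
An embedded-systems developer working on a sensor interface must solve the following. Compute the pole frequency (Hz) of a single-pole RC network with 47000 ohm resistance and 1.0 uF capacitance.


Cutoff frequency of a first-order RC filter:
fc = 1 / (2 * pi * R * C)
C = 1.0 uF = 1e-06 F
fc = 1 / (2 * pi * 47000 * 1e-06)
   = 1 / 0.29530970943744
   = 3.386275 Hz

3.386275 Hz


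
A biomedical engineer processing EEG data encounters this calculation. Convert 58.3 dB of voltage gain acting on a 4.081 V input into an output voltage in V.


Output voltage from dB gain:
V_out = V_in * 10^(gain_dB / 20)
      = 4.081 * 10^(58.3 / 20)
      = 4.081 * 822.24265
      = 3355.5723 V

3355.5723 V


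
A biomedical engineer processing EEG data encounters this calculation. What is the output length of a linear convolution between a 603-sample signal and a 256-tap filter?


Linear convolution output length:
L = N + M - 1
  = 603 + 256 - 1
  = 858 samples

858


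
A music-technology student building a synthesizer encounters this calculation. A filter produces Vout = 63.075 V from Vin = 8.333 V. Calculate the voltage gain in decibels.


Voltage gain in dB:
G = 20 * log10(Vout / Vin)
  = 20 * log10(63.075 / 8.333)
  = 20 * log10(7.569303)
  = 20 * 0.879056
  = 17.58 dB

17.58 dB


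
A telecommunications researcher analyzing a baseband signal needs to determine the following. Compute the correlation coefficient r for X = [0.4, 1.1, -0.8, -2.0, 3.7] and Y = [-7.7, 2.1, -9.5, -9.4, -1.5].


Pearson correlation coefficient (population):
r = cov(X,Y) / (std(X) * std(Y))
Mean X = 0.48, Mean Y = -5.2
Cov(X,Y) = 6.512
Std(X) = 1.926032, Std(Y) = 4.676751
r = 0.7229

0.7229


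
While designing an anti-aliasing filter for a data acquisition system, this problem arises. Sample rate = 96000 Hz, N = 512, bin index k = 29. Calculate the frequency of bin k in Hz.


Frequency of DFT bin k:
f_k = k * fs / N
    = 29 * 96000 / 512
    = 2784000 / 512
    = 5437.5 Hz

5437.5 Hz


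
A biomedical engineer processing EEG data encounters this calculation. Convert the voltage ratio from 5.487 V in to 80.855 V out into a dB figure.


Voltage gain in dB:
G = 20 * log10(Vout / Vin)
  = 20 * log10(80.855 / 5.487)
  = 20 * log10(14.735739)
  = 20 * 1.168372
  = 23.37 dB

23.37 dB


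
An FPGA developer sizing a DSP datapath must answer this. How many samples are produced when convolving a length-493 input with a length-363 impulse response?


Linear convolution output length:
L = N + M - 1
  = 493 + 363 - 1
  = 855 samples

855


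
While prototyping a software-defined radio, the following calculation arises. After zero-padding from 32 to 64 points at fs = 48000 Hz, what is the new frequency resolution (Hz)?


Frequency resolution after zero-padding:
N_padded = 32 * 2 = 64
df = fs / N_padded
   = 48000 / 64
   = 750.0 Hz

750.0 Hz


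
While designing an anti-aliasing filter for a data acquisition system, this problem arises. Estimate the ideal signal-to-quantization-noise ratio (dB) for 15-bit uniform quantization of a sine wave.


Theoretical SNR for a full-scale sinusoid:
SNR = 6.02 * N + 1.76
    = 6.02 * 15 + 1.76
    = 90.3 + 1.76
    = 92.06 dB

92.06 dB


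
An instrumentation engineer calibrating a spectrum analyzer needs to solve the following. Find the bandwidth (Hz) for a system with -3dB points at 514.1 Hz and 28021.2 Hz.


Bandwidth is the difference of -3dB frequencies:
BW = f_high - f_low
   = 28021.2 - 514.1
   = 27507.1 Hz

27507.1 Hz


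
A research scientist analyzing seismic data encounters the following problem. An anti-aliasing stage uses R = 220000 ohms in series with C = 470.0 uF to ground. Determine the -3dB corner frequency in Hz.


Cutoff frequency of a first-order RC filter:
fc = 1 / (2 * pi * R * C)
C = 470.0 uF = 0.00047 F
fc = 1 / (2 * pi * 220000 * 0.00047)
   = 1 / 649.68136076237
   = 0.001539 Hz

0.001539 Hz


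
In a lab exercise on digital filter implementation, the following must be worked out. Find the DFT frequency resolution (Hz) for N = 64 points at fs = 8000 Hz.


DFT frequency resolution:
df = fs / N
   = 8000 / 64
   = 125.0 Hz

125.0 Hz


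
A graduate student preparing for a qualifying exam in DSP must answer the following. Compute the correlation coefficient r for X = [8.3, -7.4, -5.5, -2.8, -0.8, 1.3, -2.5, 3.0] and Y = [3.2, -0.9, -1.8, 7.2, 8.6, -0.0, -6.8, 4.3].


Pearson correlation coefficient (population):
r = cov(X,Y) / (std(X) * std(Y))
Mean X = -0.8, Mean Y = 1.725
Cov(X,Y) = 7.1275
Std(X) = 4.666369, Std(Y) = 4.756771
r = 0.3211

0.3211


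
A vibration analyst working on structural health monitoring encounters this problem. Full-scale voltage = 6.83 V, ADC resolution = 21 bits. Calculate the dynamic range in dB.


Dynamic range from full-scale to LSB:
V_min = V_max / 2^bits = 6.83 / 2^21
DR = 20 * log10(V_max / V_min)
   = 20 * log10(2^21)
   = 20 * 21 * log10(2)
   = 126.43 dB

126.43 dB


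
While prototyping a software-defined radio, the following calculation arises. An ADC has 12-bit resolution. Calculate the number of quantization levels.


Number of quantization levels = 2^N
= 2^12
= 4096

4096


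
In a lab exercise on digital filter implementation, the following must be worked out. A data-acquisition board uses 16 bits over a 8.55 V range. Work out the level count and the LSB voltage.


Step 1 — number of quantization levels:
L = 2^N = 2^16 = 65536

Step 2 — LSB step size:
delta = Vfs / L
      = 8.55 / 65536
      = 0.00013046 V

Levels = 65536; step size = 0.00013046 V


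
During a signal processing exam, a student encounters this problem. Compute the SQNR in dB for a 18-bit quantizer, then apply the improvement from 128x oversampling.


Step 1 — baseline SQNR at Nyquist:
SQNR_base = 6.02*N + 1.76
          = 6.02*18 + 1.76
          = 110.12 dB

Step 2 — oversampling processing gain:
G = 10*log10(OSR) = 10*log10(128) = 21.07 dB

Step 3 — total:
SQNR_total = 110.12 + 21.07 = 131.19 dB

Base SQNR = 110.12 dB; oversampled SQNR = 131.19 dB


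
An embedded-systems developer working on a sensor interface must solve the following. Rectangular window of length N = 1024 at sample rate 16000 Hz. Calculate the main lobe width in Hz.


Main lobe width for a rectangular window:
Width = 2 * fs / N
      = 2 * 16000 / 1024
      = 32000 / 1024
      = 31.25 Hz

31.25 Hz


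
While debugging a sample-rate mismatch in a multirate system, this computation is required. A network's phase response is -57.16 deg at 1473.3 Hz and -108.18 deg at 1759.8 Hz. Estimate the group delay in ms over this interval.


Group delay from phase difference:
tau = -d(phi)/d(omega)
d(phi) = -51.02 deg = -0.890467 rad
d(omega) = 2*pi*(1759.8 - 1473.3) = 1800.1326 rad/s
tau = -(-0.890467) / 1800.1326
    = 0.4947 ms

0.4947 ms


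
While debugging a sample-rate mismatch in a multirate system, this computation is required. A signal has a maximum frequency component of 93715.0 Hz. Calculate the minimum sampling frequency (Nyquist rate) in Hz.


The Nyquist rate is twice the maximum frequency component.
fs_min = 2 * fmax
      = 2 * 93715.0
      = 187430.0 Hz

187430.0


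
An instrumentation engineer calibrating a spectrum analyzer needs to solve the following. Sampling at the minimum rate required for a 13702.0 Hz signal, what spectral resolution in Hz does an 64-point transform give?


Step 1 — Nyquist sampling rate:
fs = 2 * fmax = 2 * 13702.0 = 27404.0 Hz

Step 2 — DFT bin spacing:
df = fs / N = 27404.0 / 64 = 428.1875 Hz

428.1875 Hz


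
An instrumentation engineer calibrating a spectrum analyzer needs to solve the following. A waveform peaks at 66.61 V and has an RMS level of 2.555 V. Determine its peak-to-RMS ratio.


Crest factor is the ratio of peak to RMS:
CF = V_peak / V_rms
   = 66.61 / 2.555
   = 26.0705

26.0705


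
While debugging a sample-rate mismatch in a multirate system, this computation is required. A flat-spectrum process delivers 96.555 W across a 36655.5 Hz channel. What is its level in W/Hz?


Power spectral density:
PSD = P / BW
    = 96.555 / 36655.5
    = 0.00263412 W/Hz

0.00263412 W/Hz


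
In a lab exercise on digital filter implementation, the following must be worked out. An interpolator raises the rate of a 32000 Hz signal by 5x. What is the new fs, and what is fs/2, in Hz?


Step 1 — output sample rate after interpolation by L:
fs_out = L * fs_in = 5 * 32000 = 160000 Hz

Step 2 — Nyquist frequency of the output stream:
f_Nyq = fs_out / 2 = 160000 / 2 = 80000.0 Hz

fs_out = 160000 Hz; f_Nyquist = 80000.0 Hz


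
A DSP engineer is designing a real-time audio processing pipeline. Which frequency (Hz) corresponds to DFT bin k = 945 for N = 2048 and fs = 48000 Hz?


Frequency of DFT bin k:
f_k = k * fs / N
    = 945 * 48000 / 2048
    = 45360000 / 2048
    = 22148.438 Hz

22148.438 Hz


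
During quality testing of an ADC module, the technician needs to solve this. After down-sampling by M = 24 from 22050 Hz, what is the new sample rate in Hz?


Decimation reduces the sample rate:
fs_out = fs_in / M
       = 22050 / 24
       = 918.75 Hz

918.75 Hz


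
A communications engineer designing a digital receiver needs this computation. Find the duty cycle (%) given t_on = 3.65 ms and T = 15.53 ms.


Duty cycle as a percentage:
DC = (t_on / T) * 100
   = (3.65 / 15.53) * 100
   = 0.235029 * 100
   = 23.5 %

23.5 %


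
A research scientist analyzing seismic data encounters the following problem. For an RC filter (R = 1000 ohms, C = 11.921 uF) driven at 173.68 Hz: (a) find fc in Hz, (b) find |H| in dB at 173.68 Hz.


Step 1 — cutoff frequency:
fc = 1 / (2*pi*R*C)
C = 11.921 uF = 1.1921e-05 F
fc = 1 / (2*pi*1000*1.1921e-05)
   = 13.3508 Hz

Step 2 — magnitude at f = 173.68 Hz:
|H(f)| = 1 / sqrt(1 + (f/fc)^2)
f/fc = 173.68 / 13.3508 = 13.008958
|H| = 1 / sqrt(1 + 169.232988) = 0.076644
|H|_dB = 20*log10(0.076644) = -22.31 dB

fc = 13.3508 Hz; |H(173.68 Hz)| = -22.31 dB


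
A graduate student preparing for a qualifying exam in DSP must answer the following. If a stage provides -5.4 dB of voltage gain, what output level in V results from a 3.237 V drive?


Output voltage from dB gain:
V_out = V_in * 10^(gain_dB / 20)
      = 3.237 * 10^(-5.4 / 20)
      = 3.237 * 0.537032
      = 1.7384 V

1.7384 V


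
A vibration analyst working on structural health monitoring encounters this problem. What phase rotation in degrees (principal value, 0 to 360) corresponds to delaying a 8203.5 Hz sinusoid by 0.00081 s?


Phase shift from frequency and time delay:
phi = 360 * f * t_delay
    = 360 * 8203.5 * 0.00081
    = 2392.14 degrees
    mod 360 = 232.14 degrees

232.14 degrees


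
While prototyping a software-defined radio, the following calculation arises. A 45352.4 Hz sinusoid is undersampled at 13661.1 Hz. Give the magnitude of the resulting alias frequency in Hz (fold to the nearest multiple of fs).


Compute the nearest integer multiple of fs to the signal:
n = round(45352.4 / 13661.1) = 3
f_alias = |45352.4 - 3 * 13661.1|
        = |45352.4 - 40983.3|
        = 4369.1 Hz

4369.1


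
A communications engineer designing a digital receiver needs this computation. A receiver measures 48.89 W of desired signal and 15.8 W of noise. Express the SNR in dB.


SNR in decibels:
SNR = 10 * log10(Ps / Pn)
    = 10 * log10(48.89 / 15.8)
    = 10 * log10(3.0943)
    = 10 * 0.4906
    = 4.91 dB

4.91 dB


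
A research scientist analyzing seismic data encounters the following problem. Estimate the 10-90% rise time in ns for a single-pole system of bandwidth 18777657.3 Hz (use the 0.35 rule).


Rise time from bandwidth relationship:
tr = 0.35 / BW
   = 0.35 / 18777657.3
   = 1.863917284e-08 s
   = 18.6392 ns

18.6392 ns


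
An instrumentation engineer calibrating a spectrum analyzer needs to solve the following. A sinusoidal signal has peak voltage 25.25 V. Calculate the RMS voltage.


RMS voltage for a sinusoidal waveform:
V_rms = V_peak / sqrt(2)
      = 25.25 / 1.414214
      = 17.854 V

17.854 V


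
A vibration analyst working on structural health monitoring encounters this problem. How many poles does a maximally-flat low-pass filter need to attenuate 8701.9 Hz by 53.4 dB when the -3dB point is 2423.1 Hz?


Butterworth filter order formula:
n = log10(10^(A/10) - 1) / (2 * log10(f_stop/f_pass))
10^(53.4/10) - 1 = 218775.1624
f_stop/f_pass = 8701.9 / 2423.1 = 3.5912
n = 4.8087 -> ceil = 5

5


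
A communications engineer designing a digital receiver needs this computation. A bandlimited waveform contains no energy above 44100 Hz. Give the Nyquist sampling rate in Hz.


The Nyquist rate is twice the maximum frequency component.
fs_min = 2 * fmax
      = 2 * 44100
      = 88200 Hz

88200


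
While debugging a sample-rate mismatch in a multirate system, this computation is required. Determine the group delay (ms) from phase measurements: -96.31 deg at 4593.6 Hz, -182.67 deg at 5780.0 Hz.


Group delay from phase difference:
tau = -d(phi)/d(omega)
d(phi) = -86.36 deg = -1.507266 rad
d(omega) = 2*pi*(5780.0 - 4593.6) = 7454.371 rad/s
tau = -(-1.507266) / 7454.371
    = 0.2022 ms

0.2022 ms


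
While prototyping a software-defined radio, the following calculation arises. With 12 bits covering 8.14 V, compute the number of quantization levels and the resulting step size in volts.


Step 1 — number of quantization levels:
L = 2^N = 2^12 = 4096

Step 2 — LSB step size:
delta = Vfs / L
      = 8.14 / 4096
      = 0.0019873 V

Levels = 4096; step size = 0.0019873 V


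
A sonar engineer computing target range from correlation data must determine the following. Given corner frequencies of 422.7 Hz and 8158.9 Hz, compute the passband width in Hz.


Bandwidth is the difference of -3dB frequencies:
BW = f_high - f_low
   = 8158.9 - 422.7
   = 7736.2 Hz

7736.2 Hz


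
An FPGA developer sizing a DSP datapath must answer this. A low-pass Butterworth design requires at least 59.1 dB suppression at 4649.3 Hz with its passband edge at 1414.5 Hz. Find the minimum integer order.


Butterworth filter order formula:
n = log10(10^(A/10) - 1) / (2 * log10(f_stop/f_pass))
10^(59.1/10) - 1 = 812829.5162
f_stop/f_pass = 4649.3 / 1414.5 = 3.2869
n = 5.718 -> ceil = 6

6


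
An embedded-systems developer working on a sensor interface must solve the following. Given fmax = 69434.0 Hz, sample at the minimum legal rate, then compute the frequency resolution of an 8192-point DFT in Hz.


Step 1 — Nyquist sampling rate:
fs = 2 * fmax = 2 * 69434.0 = 138868.0 Hz

Step 2 — DFT bin spacing:
df = fs / N = 138868.0 / 8192 = 16.9517 Hz

16.9517 Hz


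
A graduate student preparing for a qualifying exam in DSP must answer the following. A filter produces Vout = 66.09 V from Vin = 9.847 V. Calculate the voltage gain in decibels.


Voltage gain in dB:
G = 20 * log10(Vout / Vin)
  = 20 * log10(66.09 / 9.847)
  = 20 * log10(6.711689)
  = 20 * 0.826832
  = 16.54 dB

16.54 dB


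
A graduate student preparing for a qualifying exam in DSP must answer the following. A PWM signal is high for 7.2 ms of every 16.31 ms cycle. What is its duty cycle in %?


Duty cycle as a percentage:
DC = (t_on / T) * 100
   = (7.2 / 16.31) * 100
   = 0.441447 * 100
   = 44.14 %

44.14 %


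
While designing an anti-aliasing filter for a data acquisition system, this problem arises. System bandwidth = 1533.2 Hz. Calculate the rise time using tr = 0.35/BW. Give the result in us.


Rise time from bandwidth relationship:
tr = 0.35 / BW
   = 0.35 / 1533.2
   = 0.0002282807201 s
   = 228.2807 us

228.2807 us


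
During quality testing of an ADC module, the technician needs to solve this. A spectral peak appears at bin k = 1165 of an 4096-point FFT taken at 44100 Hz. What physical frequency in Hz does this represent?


Frequency of DFT bin k:
f_k = k * fs / N
    = 1165 * 44100 / 4096
    = 51376500 / 4096
    = 12543.091 Hz

12543.091 Hz


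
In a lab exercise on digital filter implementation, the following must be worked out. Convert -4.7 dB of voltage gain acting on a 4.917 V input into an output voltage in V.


Output voltage from dB gain:
V_out = V_in * 10^(gain_dB / 20)
      = 4.917 * 10^(-4.7 / 20)
      = 4.917 * 0.582103
      = 2.8622 V

2.8622 V


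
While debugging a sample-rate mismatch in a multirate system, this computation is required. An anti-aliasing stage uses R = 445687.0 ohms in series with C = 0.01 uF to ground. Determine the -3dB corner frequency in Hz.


Cutoff frequency of a first-order RC filter:
fc = 1 / (2 * pi * R * C)
C = 0.01 uF = 1e-08 F
fc = 1 / (2 * pi * 445687.0 * 1e-08)
   = 1 / 0.028003340100009
   = 35.710026 Hz

35.710026 Hz


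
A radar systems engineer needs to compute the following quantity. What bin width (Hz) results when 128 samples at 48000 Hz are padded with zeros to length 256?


Frequency resolution after zero-padding:
N_padded = 128 * 2 = 256
df = fs / N_padded
   = 48000 / 256
   = 187.5 Hz

187.5 Hz


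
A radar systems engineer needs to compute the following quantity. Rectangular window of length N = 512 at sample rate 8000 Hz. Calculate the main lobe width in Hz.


Main lobe width for a rectangular window:
Width = 2 * fs / N
      = 2 * 8000 / 512
      = 16000 / 512
      = 31.25 Hz

31.25 Hz


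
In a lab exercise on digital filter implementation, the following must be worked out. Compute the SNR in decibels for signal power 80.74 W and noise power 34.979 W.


SNR in decibels:
SNR = 10 * log10(Ps / Pn)
    = 10 * log10(80.74 / 34.979)
    = 10 * log10(2.3082)
    = 10 * 0.3633
    = 3.63 dB

3.63 dB


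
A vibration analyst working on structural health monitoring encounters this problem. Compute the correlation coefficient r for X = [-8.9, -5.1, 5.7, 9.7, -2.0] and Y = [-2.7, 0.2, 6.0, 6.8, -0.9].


Pearson correlation coefficient (population):
r = cov(X,Y) / (std(X) * std(Y))
Mean X = -0.12, Mean Y = 1.88
Cov(X,Y) = 25.2196
Std(X) = 6.866265, Std(Y) = 3.813345
r = 0.9632

0.9632


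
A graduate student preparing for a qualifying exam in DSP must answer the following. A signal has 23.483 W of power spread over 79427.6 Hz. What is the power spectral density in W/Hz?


Power spectral density:
PSD = P / BW
    = 23.483 / 79427.6
    = 0.00029565 W/Hz

0.00029565 W/Hz


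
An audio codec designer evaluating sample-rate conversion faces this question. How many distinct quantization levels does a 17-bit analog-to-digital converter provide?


Number of quantization levels = 2^N
= 2^17
= 131072

131072


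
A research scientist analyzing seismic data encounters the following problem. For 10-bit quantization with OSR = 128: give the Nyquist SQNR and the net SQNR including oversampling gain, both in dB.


Step 1 — baseline SQNR at Nyquist:
SQNR_base = 6.02*N + 1.76
          = 6.02*10 + 1.76
          = 61.96 dB

Step 2 — oversampling processing gain:
G = 10*log10(OSR) = 10*log10(128) = 21.07 dB

Step 3 — total:
SQNR_total = 61.96 + 21.07 = 83.03 dB

Base SQNR = 61.96 dB; oversampled SQNR = 83.03 dB


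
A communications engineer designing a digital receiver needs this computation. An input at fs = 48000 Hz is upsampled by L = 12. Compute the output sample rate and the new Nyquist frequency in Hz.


Step 1 — output sample rate after interpolation by L:
fs_out = L * fs_in = 12 * 48000 = 576000 Hz

Step 2 — Nyquist frequency of the output stream:
f_Nyq = fs_out / 2 = 576000 / 2 = 288000.0 Hz

fs_out = 576000 Hz; f_Nyquist = 288000.0 Hz


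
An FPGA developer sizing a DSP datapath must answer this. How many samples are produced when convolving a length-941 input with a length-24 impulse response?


Linear convolution output length:
L = N + M - 1
  = 941 + 24 - 1
  = 964 samples

964


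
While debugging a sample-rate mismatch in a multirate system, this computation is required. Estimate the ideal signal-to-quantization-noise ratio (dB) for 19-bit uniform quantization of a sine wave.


Theoretical SNR for a full-scale sinusoid:
SNR = 6.02 * N + 1.76
    = 6.02 * 19 + 1.76
    = 114.38 + 1.76
    = 116.14 dB

116.14 dB


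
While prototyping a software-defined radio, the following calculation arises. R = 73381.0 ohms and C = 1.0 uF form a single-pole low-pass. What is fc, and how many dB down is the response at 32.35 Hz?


Step 1 — cutoff frequency:
fc = 1 / (2*pi*R*C)
C = 1.0 uF = 1e-06 F
fc = 1 / (2*pi*73381.0*1e-06)
   = 2.16888 Hz

Step 2 — magnitude at f = 32.35 Hz:
|H(f)| = 1 / sqrt(1 + (f/fc)^2)
f/fc = 32.35 / 2.16888 = 14.915532
|H| = 1 / sqrt(1 + 222.473095) = 0.066894
|H|_dB = 20*log10(0.066894) = -23.49 dB

fc = 2.16888 Hz; |H(32.35 Hz)| = -23.49 dB


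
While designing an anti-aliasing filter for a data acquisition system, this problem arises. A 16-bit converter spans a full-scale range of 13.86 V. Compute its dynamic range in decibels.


Dynamic range from full-scale to LSB:
V_min = V_max / 2^bits = 13.86 / 2^16
DR = 20 * log10(V_max / V_min)
   = 20 * log10(2^16)
   = 20 * 16 * log10(2)
   = 96.33 dB

96.33 dB


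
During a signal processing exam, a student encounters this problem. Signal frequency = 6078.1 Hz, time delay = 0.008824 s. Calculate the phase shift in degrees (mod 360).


Phase shift from frequency and time delay:
phi = 360 * f * t_delay
    = 360 * 6078.1 * 0.008824
    = 19307.94 degrees
    mod 360 = 227.94 degrees

227.94 degrees


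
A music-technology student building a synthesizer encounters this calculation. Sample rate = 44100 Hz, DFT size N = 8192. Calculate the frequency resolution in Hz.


DFT frequency resolution:
df = fs / N
   = 44100 / 8192
   = 5.3833 Hz

5.3833 Hz


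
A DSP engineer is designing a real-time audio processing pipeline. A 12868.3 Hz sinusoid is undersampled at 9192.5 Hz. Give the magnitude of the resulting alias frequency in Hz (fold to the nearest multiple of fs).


Compute the nearest integer multiple of fs to the signal:
n = round(12868.3 / 9192.5) = 1
f_alias = |12868.3 - 1 * 9192.5|
        = |12868.3 - 9192.5|
        = 3675.8 Hz

3675.8


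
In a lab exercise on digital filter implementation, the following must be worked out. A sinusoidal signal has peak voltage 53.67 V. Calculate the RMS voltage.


RMS voltage for a sinusoidal waveform:
V_rms = V_peak / sqrt(2)
      = 53.67 / 1.414214
      = 37.95 V

37.95 V


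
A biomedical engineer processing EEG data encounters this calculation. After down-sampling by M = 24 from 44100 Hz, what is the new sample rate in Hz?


Decimation reduces the sample rate:
fs_out = fs_in / M
       = 44100 / 24
       = 1837.5 Hz

1837.5 Hz


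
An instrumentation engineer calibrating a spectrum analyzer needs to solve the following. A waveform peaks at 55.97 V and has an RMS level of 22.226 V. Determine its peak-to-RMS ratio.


Crest factor is the ratio of peak to RMS:
CF = V_peak / V_rms
   = 55.97 / 22.226
   = 2.5182

2.5182


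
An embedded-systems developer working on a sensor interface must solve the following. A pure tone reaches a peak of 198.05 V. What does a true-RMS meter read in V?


RMS voltage for a sinusoidal waveform:
V_rms = V_peak / sqrt(2)
      = 198.05 / 1.414214
      = 140.042 V

140.042 V


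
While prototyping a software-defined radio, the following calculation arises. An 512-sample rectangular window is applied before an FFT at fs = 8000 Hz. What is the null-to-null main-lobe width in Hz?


Main lobe width for a rectangular window:
Width = 2 * fs / N
      = 2 * 8000 / 512
      = 16000 / 512
      = 31.25 Hz

31.25 Hz


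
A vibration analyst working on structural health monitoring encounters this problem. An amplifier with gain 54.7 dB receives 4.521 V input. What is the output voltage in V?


Output voltage from dB gain:
V_out = V_in * 10^(gain_dB / 20)
      = 4.521 * 10^(54.7 / 20)
      = 4.521 * 543.250331
      = 2456.0347 V

2456.0347 V


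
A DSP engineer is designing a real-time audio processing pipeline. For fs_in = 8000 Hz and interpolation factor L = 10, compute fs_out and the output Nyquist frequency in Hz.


Step 1 — output sample rate after interpolation by L:
fs_out = L * fs_in = 10 * 8000 = 80000 Hz

Step 2 — Nyquist frequency of the output stream:
f_Nyq = fs_out / 2 = 80000 / 2 = 40000.0 Hz

fs_out = 80000 Hz; f_Nyquist = 40000.0 Hz
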